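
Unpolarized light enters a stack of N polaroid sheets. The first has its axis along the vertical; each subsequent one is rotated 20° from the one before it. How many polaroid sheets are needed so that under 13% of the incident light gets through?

First polarizer halves the unpolarized light: factor 1/2.
Each further stage multiplies by cos²(20°) = 0.883.
After N polarizers: T = 0.5·0.883^(N−1). Require T < 0.13 ⇒ N−1 > ln(0.13/0.5)/ln(0.883) = 10.83, so N−1 ≥ 11 and N = 12.
Check: N=12 gives T = 0.1273 < 0.13; N=11 gives T = 0.1441.

N = 12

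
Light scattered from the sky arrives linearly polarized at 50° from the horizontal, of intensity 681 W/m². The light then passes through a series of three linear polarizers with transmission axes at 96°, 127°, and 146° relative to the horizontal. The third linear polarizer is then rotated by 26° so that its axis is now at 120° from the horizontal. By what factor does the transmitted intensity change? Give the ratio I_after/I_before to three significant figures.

Before rotation:
By Malus's law, I₁ = I₀ cos²(96° − 50°) = I₀ cos²(46°) = 0.4826 I₀.
I₂ = I₁ cos²(127° − 96°) = 0.4826 I₀ · cos²(31°) = 0.3545 I₀.
I₃ = I₂ cos²(146° − 127°) = 0.3545 I₀ · cos²(19°) = 0.317 I₀.
After rotation:
I₁ = I₀ cos²(96° − 50°) = I₀ cos²(46°) = 0.4826 I₀.
I₂ = I₁ cos²(127° − 96°) = 0.4826 I₀ · cos²(31°) = 0.3545 I₀.
I₃ = I₂ cos²(120° − 127°) = 0.3545 I₀ · cos²(7°) = 0.3493 I₀.
Ratio = 0.3493 / 0.317 = 1.102.

I_new/I_old ≈ 1.10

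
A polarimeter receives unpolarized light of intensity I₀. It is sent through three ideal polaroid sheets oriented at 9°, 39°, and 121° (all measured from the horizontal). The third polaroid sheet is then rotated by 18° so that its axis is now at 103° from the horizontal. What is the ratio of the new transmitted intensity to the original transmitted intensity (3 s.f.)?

I_new/I_old ≈ 9.92

Before rotation:
Unpolarized light through the first polarizer → I₁ = ½ I₀, now polarized at 9°.
I₂ = I₁ cos²(39° − 9°) = 0.5 I₀ · cos²(30°) = 0.375 I₀.
I₃ = I₂ cos²(121° − 39°) = 0.375 I₀ · cos²(82°) = 0.007263 I₀.
After rotation:
Unpolarized light through the first polarizer → I₁ = ½ I₀, now polarized at 9°.
I₂ = I₁ cos²(39° − 9°) = 0.5 I₀ · cos²(30°) = 0.375 I₀.
I₃ = I₂ cos²(103° − 39°) = 0.375 I₀ · cos²(64°) = 0.07206 I₀.
Ratio = 0.07206 / 0.007263 = 9.921.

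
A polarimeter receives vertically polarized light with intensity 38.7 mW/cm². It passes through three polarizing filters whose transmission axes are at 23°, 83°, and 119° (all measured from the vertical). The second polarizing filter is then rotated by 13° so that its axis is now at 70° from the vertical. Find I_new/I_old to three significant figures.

I_new/I_old ≈ 1.22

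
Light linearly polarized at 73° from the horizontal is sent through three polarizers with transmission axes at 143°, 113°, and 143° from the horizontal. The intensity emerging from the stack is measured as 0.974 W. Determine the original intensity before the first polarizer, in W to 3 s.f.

I₀ ≈ 14.8 W

By Malus's law, I₁ = I₀ cos²(143° − 73°) = I₀ cos²(70°) = 0.117 I₀.
I₂ = I₁ cos²(113° − 143°) = 0.117 I₀ · cos²(30°) = 0.08773 I₀.
I₃ = I₂ cos²(143° − 113°) = 0.08773 I₀ · cos²(30°) = 0.0658 I₀.
So 0.974 W = 0.0658 I₀, giving I₀ = 0.974/0.0658 = 14.8 W.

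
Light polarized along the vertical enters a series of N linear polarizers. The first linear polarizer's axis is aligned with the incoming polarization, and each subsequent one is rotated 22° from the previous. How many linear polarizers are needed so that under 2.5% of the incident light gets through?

N = 26

First polarizer is aligned with the polarization: full transmission.
Each further stage multiplies by cos²(22°) = 0.8597.
After N polarizers: T = 0.8597^(N−1). Require T < 0.025 ⇒ N−1 > ln(0.025)/ln(0.8597) = 24.40, so N−1 ≥ 25 and N = 26.
Check: N=26 gives T = 0.02282 < 0.025; N=25 gives T = 0.02654.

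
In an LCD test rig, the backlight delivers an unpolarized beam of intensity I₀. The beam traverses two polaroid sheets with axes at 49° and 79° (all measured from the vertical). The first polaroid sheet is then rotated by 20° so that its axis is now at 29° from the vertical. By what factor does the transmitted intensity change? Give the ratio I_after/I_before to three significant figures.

Before rotation:
Unpolarized light through the first polarizer → I₁ = ½ I₀, now polarized at 49°.
I₂ = I₁ cos²(79° − 49°) = 0.5 I₀ · cos²(30°) = 0.375 I₀.
After rotation:
Unpolarized light through the first polarizer → I₁ = ½ I₀, now polarized at 29°.
I₂ = I₁ cos²(79° − 29°) = 0.5 I₀ · cos²(50°) = 0.2066 I₀.
Ratio = 0.2066 / 0.375 = 0.5509.

I_new/I_old ≈ 0.551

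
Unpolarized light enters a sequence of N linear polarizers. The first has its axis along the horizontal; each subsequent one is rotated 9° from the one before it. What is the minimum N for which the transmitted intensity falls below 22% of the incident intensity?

N = 35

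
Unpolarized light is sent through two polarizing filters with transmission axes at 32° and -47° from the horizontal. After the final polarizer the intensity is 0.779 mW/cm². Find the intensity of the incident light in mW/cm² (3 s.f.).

Unpolarized light through the first polarizer → I₁ = ½ I₀, now polarized at 32°.
I₂ = I₁ cos²(-47° − 32°) = 0.5 I₀ · cos²(79°) = 0.0182 I₀.
So 0.779 mW/cm² = 0.0182 I₀, giving I₀ = 0.779/0.0182 = 42.79 mW/cm².

I₀ ≈ 42.8 mW/cm²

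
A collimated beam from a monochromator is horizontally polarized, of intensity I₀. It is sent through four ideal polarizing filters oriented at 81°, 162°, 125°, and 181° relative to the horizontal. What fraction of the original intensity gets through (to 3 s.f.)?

I₁ = I₀ cos²(81° − 0°) = I₀ cos²(81°) = 0.02447 I₀.
I₂ = I₁ cos²(162° − 81°) = 0.02447 I₀ · cos²(81°) = 0.0005989 I₀.
I₃ = I₂ cos²(125° − 162°) = 0.0005989 I₀ · cos²(37°) = 0.000382 I₀.
I₄ = I₃ cos²(181° − 125°) = 0.000382 I₀ · cos²(56°) = 0.0001194 I₀.
Transmitted fraction = 0.0001194.

≈ 0.000119 I₀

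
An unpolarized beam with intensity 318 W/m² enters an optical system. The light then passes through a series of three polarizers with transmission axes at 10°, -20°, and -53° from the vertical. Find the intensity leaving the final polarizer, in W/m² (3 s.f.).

I ≈ 83.9 W/m²

Unpolarized light through the first polarizer → I₁ = 318 W/m²/2 = 159 W/m², polarized at 10°.
I₂ = I₁ · cos²(30°) = 159 · 0.75 = 119.3 W/m².
I₃ = I₂ · cos²(33°) = 119.3 · 0.7034 = 83.88 W/m².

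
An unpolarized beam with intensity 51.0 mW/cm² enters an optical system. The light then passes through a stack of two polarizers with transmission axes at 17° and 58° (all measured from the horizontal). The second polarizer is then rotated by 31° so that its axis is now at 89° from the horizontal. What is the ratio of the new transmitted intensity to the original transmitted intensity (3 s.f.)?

Before rotation:
Unpolarized light through the first polarizer → I₁ = ½ I₀, now polarized at 17°.
I₂ = I₁ cos²(58° − 17°) = 0.5 I₀ · cos²(41°) = 0.2848 I₀.
After rotation:
Unpolarized light through the first polarizer → I₁ = ½ I₀, now polarized at 17°.
I₂ = I₁ cos²(89° − 17°) = 0.5 I₀ · cos²(72°) = 0.04775 I₀.
Ratio = 0.04775 / 0.2848 = 0.1677.

I_new/I_old ≈ 0.168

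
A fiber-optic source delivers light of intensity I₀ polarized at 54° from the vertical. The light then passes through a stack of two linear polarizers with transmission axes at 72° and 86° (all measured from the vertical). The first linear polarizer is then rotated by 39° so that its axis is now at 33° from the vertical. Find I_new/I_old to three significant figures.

Before rotation:
By Malus's law, I₁ = I₀ cos²(72° − 54°) = I₀ cos²(18°) = 0.9045 I₀.
I₂ = I₁ cos²(86° − 72°) = 0.9045 I₀ · cos²(14°) = 0.8516 I₀.
After rotation:
I₁ = I₀ cos²(33° − 54°) = I₀ cos²(21°) = 0.8716 I₀.
I₂ = I₁ cos²(86° − 33°) = 0.8716 I₀ · cos²(53°) = 0.3157 I₀.
Ratio = 0.3157 / 0.8516 = 0.3707.

I_new/I_old ≈ 0.371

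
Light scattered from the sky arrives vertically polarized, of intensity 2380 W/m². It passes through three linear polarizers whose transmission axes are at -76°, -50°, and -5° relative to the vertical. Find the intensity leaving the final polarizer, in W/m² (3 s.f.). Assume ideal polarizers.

I ≈ 56.3 W/m²

By Malus's law, I₁ = 2380 W/m² · cos²(76°) = 139.3 W/m².
I₂ = I₁ · cos²(26°) = 139.3 · 0.8078 = 112.5 W/m².
I₃ = I₂ · cos²(45°) = 112.5 · 0.5 = 56.26 W/m².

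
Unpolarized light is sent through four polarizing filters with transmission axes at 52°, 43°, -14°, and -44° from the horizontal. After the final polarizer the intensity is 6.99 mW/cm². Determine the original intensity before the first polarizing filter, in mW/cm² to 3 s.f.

Unpolarized light through the first polarizer → I₁ = ½ I₀, now polarized at 52°.
I₂ = I₁ cos²(43° − 52°) = 0.5 I₀ · cos²(9°) = 0.4878 I₀.
I₃ = I₂ cos²(-14° − 43°) = 0.4878 I₀ · cos²(57°) = 0.1447 I₀.
I₄ = I₃ cos²(-44° + 14°) = 0.1447 I₀ · cos²(30°) = 0.1085 I₀.
So 6.99 mW/cm² = 0.1085 I₀, giving I₀ = 6.99/0.1085 = 64.42 mW/cm².

I₀ ≈ 64.4 mW/cm²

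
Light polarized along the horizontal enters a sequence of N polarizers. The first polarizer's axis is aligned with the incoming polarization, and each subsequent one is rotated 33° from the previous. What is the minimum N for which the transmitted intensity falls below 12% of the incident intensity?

First polarizer is aligned with the polarization: full transmission.
Each further stage multiplies by cos²(33°) = 0.7034.
After N polarizers: T = 0.7034^(N−1). Require T < 0.12 ⇒ N−1 > ln(0.12)/ln(0.7034) = 6.03, so N−1 ≥ 7 and N = 8.
Check: N=8 gives T = 0.08517 < 0.12; N=7 gives T = 0.1211.

N = 8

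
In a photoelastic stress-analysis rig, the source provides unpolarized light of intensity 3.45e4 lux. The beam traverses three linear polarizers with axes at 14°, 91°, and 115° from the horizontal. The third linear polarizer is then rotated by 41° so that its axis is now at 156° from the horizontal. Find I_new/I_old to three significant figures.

Before rotation:
Unpolarized light through the first polarizer → I₁ = ½ I₀, now polarized at 14°.
I₂ = I₁ cos²(91° − 14°) = 0.5 I₀ · cos²(77°) = 0.0253 I₀.
I₃ = I₂ cos²(115° − 91°) = 0.0253 I₀ · cos²(24°) = 0.02112 I₀.
After rotation:
Unpolarized light through the first polarizer → I₁ = ½ I₀, now polarized at 14°.
I₂ = I₁ cos²(91° − 14°) = 0.5 I₀ · cos²(77°) = 0.0253 I₀.
I₃ = I₂ cos²(156° − 91°) = 0.0253 I₀ · cos²(65°) = 0.004519 I₀.
Ratio = 0.004519 / 0.02112 = 0.214.

I_new/I_old ≈ 0.214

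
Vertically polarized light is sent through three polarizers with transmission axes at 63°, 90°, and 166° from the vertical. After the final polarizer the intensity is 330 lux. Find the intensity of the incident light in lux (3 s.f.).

By Malus's law, I₁ = I₀ cos²(63° − 0°) = I₀ cos²(63°) = 0.2061 I₀.
I₂ = I₁ cos²(90° − 63°) = 0.2061 I₀ · cos²(27°) = 0.1636 I₀.
I₃ = I₂ cos²(166° − 90°) = 0.1636 I₀ · cos²(76°) = 0.009576 I₀.
So 330 lux = 0.009576 I₀, giving I₀ = 330/0.009576 = 3.446e+04 lux.

I₀ ≈ 3.45e4 lux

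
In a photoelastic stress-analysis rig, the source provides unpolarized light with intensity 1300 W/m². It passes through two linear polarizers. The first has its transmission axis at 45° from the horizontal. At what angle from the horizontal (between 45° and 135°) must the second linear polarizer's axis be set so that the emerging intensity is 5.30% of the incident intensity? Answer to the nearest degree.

θ ≈ 116°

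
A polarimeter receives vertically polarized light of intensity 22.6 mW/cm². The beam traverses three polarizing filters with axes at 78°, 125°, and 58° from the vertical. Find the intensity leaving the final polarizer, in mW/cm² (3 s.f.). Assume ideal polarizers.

I ≈ 0.0694 mW/cm²

I₁ = 22.6 mW/cm² · cos²(78°) = 0.9769 mW/cm².
I₂ = I₁ · cos²(47°) = 0.9769 · 0.4651 = 0.4544 mW/cm².
I₃ = I₂ · cos²(67°) = 0.4544 · 0.1527 = 0.06937 mW/cm².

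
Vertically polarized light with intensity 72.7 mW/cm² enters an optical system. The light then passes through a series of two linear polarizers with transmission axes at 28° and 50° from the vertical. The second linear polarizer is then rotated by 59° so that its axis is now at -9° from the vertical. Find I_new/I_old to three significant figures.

I_new/I_old ≈ 0.742

Before rotation:
By Malus's law, I₁ = I₀ cos²(28° − 0°) = I₀ cos²(28°) = 0.7796 I₀.
I₂ = I₁ cos²(50° − 28°) = 0.7796 I₀ · cos²(22°) = 0.6702 I₀.
After rotation:
I₁ = I₀ cos²(28° − 0°) = I₀ cos²(28°) = 0.7796 I₀.
I₂ = I₁ cos²(-9° − 28°) = 0.7796 I₀ · cos²(37°) = 0.4972 I₀.
Ratio = 0.4972 / 0.6702 = 0.7419.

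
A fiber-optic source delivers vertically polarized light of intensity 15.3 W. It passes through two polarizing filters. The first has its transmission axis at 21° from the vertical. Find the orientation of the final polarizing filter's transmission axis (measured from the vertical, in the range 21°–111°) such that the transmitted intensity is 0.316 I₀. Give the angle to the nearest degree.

I₁ = I₀ cos²(21° − 0°) = I₀ cos²(21°) = 0.8716 I₀.
Need I₂/I₀ = 0.316, so cos²(θ − 21°) = 0.316 / 0.8716 = 0.3626.
θ − 21° = arccos(√0.3626) = 53.0°, giving θ ≈ 21 + 53.0 = 74.0°.

θ ≈ 74°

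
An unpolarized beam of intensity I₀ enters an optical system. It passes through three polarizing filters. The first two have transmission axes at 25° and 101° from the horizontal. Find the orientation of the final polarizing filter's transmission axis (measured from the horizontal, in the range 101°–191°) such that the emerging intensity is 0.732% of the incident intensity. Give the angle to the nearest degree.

θ ≈ 161°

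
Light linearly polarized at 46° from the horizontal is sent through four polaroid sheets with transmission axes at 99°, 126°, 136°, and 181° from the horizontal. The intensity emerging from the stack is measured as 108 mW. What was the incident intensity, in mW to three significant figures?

I₀ ≈ 775 mW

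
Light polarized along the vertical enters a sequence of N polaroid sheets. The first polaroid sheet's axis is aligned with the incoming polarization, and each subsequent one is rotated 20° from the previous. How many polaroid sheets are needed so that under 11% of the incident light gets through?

First polarizer is aligned with the polarization: full transmission.
Each further stage multiplies by cos²(20°) = 0.883.
After N polarizers: T = 0.883^(N−1). Require T < 0.11 ⇒ N−1 > ln(0.11)/ln(0.883) = 17.74, so N−1 ≥ 18 and N = 19.
Check: N=19 gives T = 0.1065 < 0.11; N=18 gives T = 0.1206.

N = 19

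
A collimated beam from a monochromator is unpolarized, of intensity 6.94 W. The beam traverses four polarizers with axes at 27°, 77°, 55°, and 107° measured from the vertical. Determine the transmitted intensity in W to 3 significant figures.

Unpolarized light through the first polarizer → I₁ = 6.94 W/2 = 3.47 W, polarized at 27°.
I₂ = I₁ · cos²(50°) = 3.47 · 0.4132 = 1.434 W.
I₃ = I₂ · cos²(22°) = 1.434 · 0.8597 = 1.233 W.
I₄ = I₃ · cos²(52°) = 1.233 · 0.379 = 0.4672 W.

I ≈ 0.467 W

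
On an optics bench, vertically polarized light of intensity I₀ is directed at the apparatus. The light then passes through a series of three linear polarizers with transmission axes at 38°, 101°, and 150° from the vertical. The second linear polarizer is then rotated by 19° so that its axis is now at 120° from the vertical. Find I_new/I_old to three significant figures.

Before rotation:
I₁ = I₀ cos²(38° − 0°) = I₀ cos²(38°) = 0.621 I₀.
I₂ = I₁ cos²(101° − 38°) = 0.621 I₀ · cos²(63°) = 0.128 I₀.
I₃ = I₂ cos²(150° − 101°) = 0.128 I₀ · cos²(49°) = 0.05509 I₀.
After rotation:
I₁ = I₀ cos²(38° − 0°) = I₀ cos²(38°) = 0.621 I₀.
I₂ = I₁ cos²(120° − 38°) = 0.621 I₀ · cos²(82°) = 0.01203 I₀.
I₃ = I₂ cos²(150° − 120°) = 0.01203 I₀ · cos²(30°) = 0.009021 I₀.
Ratio = 0.009021 / 0.05509 = 0.1638.

I_new/I_old ≈ 0.164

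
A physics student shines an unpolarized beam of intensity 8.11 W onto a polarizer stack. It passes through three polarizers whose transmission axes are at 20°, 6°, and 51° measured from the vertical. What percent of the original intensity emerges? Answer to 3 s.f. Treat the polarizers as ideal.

≈ 23.5%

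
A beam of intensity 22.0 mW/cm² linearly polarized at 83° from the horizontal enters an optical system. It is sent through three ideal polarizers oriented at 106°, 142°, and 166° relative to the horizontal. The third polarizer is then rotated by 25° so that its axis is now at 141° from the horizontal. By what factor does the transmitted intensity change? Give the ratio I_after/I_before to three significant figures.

I_new/I_old ≈ 1.20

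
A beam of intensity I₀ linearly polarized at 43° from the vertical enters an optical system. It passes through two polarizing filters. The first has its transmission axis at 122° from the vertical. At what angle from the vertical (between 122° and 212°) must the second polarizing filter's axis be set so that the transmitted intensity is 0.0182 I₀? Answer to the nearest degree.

θ ≈ 167°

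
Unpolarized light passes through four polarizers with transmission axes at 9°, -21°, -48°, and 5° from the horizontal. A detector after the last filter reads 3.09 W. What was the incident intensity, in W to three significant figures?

I₀ ≈ 28.7 W

Unpolarized light through the first polarizer → I₁ = ½ I₀, now polarized at 9°.
I₂ = I₁ cos²(-21° − 9°) = 0.5 I₀ · cos²(30°) = 0.375 I₀.
I₃ = I₂ cos²(-48° + 21°) = 0.375 I₀ · cos²(27°) = 0.2977 I₀.
I₄ = I₃ cos²(5° + 48°) = 0.2977 I₀ · cos²(53°) = 0.1078 I₀.
So 3.09 W = 0.1078 I₀, giving I₀ = 3.09/0.1078 = 28.66 W.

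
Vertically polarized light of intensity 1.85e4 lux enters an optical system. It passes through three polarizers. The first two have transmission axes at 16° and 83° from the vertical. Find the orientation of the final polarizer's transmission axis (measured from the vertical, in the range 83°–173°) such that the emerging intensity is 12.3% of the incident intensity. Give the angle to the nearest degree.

θ ≈ 104°

By Malus's law, I₁ = I₀ cos²(16° − 0°) = I₀ cos²(16°) = 0.924 I₀.
I₂ = I₁ cos²(83° − 16°) = 0.924 I₀ · cos²(67°) = 0.1411 I₀.
Need I₃/I₀ = 0.123, so cos²(θ − 83°) = 0.123 / 0.1411 = 0.8719.
θ − 83° = arccos(√0.8719) = 21.0°, giving θ ≈ 83 + 21.0 = 104.0°.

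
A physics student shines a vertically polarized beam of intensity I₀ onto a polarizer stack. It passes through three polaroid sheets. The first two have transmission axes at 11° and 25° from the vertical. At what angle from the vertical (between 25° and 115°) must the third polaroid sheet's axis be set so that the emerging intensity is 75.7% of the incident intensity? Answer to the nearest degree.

I₁ = I₀ cos²(11° − 0°) = I₀ cos²(11°) = 0.9636 I₀.
I₂ = I₁ cos²(25° − 11°) = 0.9636 I₀ · cos²(14°) = 0.9072 I₀.
Need I₃/I₀ = 0.757, so cos²(θ − 25°) = 0.757 / 0.9072 = 0.8344.
θ − 25° = arccos(√0.8344) = 24.0°, giving θ ≈ 25 + 24.0 = 49.0°.

θ ≈ 49°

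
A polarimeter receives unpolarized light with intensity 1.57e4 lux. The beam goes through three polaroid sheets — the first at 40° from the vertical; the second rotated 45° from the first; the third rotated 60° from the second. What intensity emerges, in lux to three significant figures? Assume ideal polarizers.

Unpolarized light through the first polarizer → I₁ = 1.57e4 lux/2 = 7850 lux, polarized at 40°.
I₂ = I₁ · cos²(45°) = 7850 · 0.5 = 3925 lux.
I₃ = I₂ · cos²(60°) = 3925 · 0.25 = 981.3 lux.

I ≈ 981 lux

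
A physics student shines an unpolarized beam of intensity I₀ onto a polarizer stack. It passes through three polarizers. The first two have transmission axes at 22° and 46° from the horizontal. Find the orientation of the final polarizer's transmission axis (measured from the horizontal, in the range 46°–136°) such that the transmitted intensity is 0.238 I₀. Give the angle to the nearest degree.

θ ≈ 87°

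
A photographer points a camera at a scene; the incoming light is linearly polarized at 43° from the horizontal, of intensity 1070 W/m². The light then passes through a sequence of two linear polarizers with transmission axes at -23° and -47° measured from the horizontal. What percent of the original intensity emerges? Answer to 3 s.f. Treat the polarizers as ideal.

I₁ = 1070 W/m² · cos²(66°) = 177 W/m².
I₂ = I₁ · cos²(24°) = 177 · 0.8346 = 147.7 W/m².
That is 13.81% of the incident intensity.

≈ 13.8%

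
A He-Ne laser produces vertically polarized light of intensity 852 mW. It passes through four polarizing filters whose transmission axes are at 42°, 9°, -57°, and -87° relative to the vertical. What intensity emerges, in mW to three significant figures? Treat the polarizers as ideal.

By Malus's law, I₁ = 852 mW · cos²(42°) = 470.5 mW.
I₂ = I₁ · cos²(33°) = 470.5 · 0.7034 = 331 mW.
I₃ = I₂ · cos²(66°) = 331 · 0.1654 = 54.75 mW.
I₄ = I₃ · cos²(30°) = 54.75 · 0.75 = 41.06 mW.

I ≈ 41.1 mW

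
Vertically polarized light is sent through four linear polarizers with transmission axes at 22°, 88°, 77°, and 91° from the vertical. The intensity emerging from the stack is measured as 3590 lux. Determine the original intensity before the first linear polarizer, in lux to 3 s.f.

I₁ = I₀ cos²(22° − 0°) = I₀ cos²(22°) = 0.8597 I₀.
I₂ = I₁ cos²(88° − 22°) = 0.8597 I₀ · cos²(66°) = 0.1422 I₀.
I₃ = I₂ cos²(77° − 88°) = 0.1422 I₀ · cos²(11°) = 0.137 I₀.
I₄ = I₃ cos²(91° − 77°) = 0.137 I₀ · cos²(14°) = 0.129 I₀.
So 3590 lux = 0.129 I₀, giving I₀ = 3590/0.129 = 2.782e+04 lux.

I₀ ≈ 2.78e4 lux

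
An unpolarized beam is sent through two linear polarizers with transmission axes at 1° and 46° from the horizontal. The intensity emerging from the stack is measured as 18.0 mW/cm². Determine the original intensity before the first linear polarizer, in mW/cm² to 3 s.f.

Unpolarized light through the first polarizer → I₁ = ½ I₀, now polarized at 1°.
I₂ = I₁ cos²(46° − 1°) = 0.5 I₀ · cos²(45°) = 0.25 I₀.
So 18.0 mW/cm² = 0.25 I₀, giving I₀ = 18.0/0.25 = 72 mW/cm².

I₀ ≈ 72.0 mW/cm²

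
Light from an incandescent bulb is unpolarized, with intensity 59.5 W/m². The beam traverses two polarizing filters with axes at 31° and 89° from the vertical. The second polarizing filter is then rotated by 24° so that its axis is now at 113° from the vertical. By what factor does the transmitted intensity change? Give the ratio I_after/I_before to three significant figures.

Before rotation:
Unpolarized light through the first polarizer → I₁ = ½ I₀, now polarized at 31°.
I₂ = I₁ cos²(89° − 31°) = 0.5 I₀ · cos²(58°) = 0.1404 I₀.
After rotation:
Unpolarized light through the first polarizer → I₁ = ½ I₀, now polarized at 31°.
I₂ = I₁ cos²(113° − 31°) = 0.5 I₀ · cos²(82°) = 0.009685 I₀.
Ratio = 0.009685 / 0.1404 = 0.06897.

I_new/I_old ≈ 0.0690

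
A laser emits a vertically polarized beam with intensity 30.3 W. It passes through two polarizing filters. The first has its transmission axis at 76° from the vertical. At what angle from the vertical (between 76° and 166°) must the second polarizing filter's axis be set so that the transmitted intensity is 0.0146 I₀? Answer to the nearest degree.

I₁ = I₀ cos²(76° − 0°) = I₀ cos²(76°) = 0.05853 I₀.
Need I₂/I₀ = 0.0146, so cos²(θ − 76°) = 0.0146 / 0.05853 = 0.2495.
θ − 76° = arccos(√0.2495) = 60.0°, giving θ ≈ 76 + 60.0 = 136.0°.

θ ≈ 136°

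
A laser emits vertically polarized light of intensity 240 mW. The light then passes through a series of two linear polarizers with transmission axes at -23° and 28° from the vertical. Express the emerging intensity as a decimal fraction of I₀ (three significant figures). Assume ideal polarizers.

By Malus's law, I₁ = 240 mW · cos²(23°) = 203.4 mW.
I₂ = I₁ · cos²(51°) = 203.4 · 0.396 = 80.54 mW.
Transmitted fraction = 0.3356.

I/I₀ ≈ 0.336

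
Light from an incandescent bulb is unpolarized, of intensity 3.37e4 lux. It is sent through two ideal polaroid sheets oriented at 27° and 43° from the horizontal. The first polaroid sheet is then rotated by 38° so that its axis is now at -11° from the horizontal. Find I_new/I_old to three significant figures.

Before rotation:
Unpolarized light through the first polarizer → I₁ = ½ I₀, now polarized at 27°.
I₂ = I₁ cos²(43° − 27°) = 0.5 I₀ · cos²(16°) = 0.462 I₀.
After rotation:
Unpolarized light through the first polarizer → I₁ = ½ I₀, now polarized at -11°.
I₂ = I₁ cos²(43° + 11°) = 0.5 I₀ · cos²(54°) = 0.1727 I₀.
Ratio = 0.1727 / 0.462 = 0.3739.

I_new/I_old ≈ 0.374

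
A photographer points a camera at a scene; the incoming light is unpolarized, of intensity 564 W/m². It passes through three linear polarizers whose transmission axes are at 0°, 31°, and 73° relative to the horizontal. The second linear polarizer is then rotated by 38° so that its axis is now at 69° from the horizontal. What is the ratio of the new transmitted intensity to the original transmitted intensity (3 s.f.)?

I_new/I_old ≈ 0.315

Before rotation:
Unpolarized light through the first polarizer → I₁ = ½ I₀, now polarized at 0°.
I₂ = I₁ cos²(31° − 0°) = 0.5 I₀ · cos²(31°) = 0.3674 I₀.
I₃ = I₂ cos²(73° − 31°) = 0.3674 I₀ · cos²(42°) = 0.2029 I₀.
After rotation:
Unpolarized light through the first polarizer → I₁ = ½ I₀, now polarized at 0°.
I₂ = I₁ cos²(69° − 0°) = 0.5 I₀ · cos²(69°) = 0.06421 I₀.
I₃ = I₂ cos²(73° − 69°) = 0.06421 I₀ · cos²(4°) = 0.0639 I₀.
Ratio = 0.0639 / 0.2029 = 0.315.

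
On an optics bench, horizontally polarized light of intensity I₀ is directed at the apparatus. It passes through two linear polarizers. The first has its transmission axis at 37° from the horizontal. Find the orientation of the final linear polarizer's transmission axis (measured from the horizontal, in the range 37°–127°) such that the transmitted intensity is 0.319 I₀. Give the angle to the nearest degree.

θ ≈ 82°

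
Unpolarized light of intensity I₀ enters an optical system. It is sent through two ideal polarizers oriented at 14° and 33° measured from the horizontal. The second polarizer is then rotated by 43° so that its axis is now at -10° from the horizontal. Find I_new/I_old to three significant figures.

Before rotation:
Unpolarized light through the first polarizer → I₁ = ½ I₀, now polarized at 14°.
I₂ = I₁ cos²(33° − 14°) = 0.5 I₀ · cos²(19°) = 0.447 I₀.
After rotation:
Unpolarized light through the first polarizer → I₁ = ½ I₀, now polarized at 14°.
I₂ = I₁ cos²(-10° − 14°) = 0.5 I₀ · cos²(24°) = 0.4173 I₀.
Ratio = 0.4173 / 0.447 = 0.9335.

I_new/I_old ≈ 0.934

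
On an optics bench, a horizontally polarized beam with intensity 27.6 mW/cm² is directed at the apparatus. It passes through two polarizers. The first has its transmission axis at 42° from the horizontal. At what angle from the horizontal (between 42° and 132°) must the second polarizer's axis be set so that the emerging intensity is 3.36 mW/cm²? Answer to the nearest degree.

θ ≈ 104°

By Malus's law, I₁ = I₀ cos²(42° − 0°) = I₀ cos²(42°) = 0.5523 I₀.
Target fraction: 3.36 / 27.6 mW/cm² = 0.1217 of I₀.
Need I₂/I₀ = 0.1217, so cos²(θ − 42°) = 0.1217 / 0.5523 = 0.2204.
θ − 42° = arccos(√0.2204) = 62.0°, giving θ ≈ 42 + 62.0 = 104.0°.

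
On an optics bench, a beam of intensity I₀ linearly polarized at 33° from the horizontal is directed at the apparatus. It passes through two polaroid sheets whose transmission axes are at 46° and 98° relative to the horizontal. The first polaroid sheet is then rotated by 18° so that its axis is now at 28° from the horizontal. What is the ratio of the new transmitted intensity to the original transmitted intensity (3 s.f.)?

I_new/I_old ≈ 0.323

Before rotation:
I₁ = I₀ cos²(46° − 33°) = I₀ cos²(13°) = 0.9494 I₀.
I₂ = I₁ cos²(98° − 46°) = 0.9494 I₀ · cos²(52°) = 0.3599 I₀.
After rotation:
I₁ = I₀ cos²(28° − 33°) = I₀ cos²(5°) = 0.9924 I₀.
I₂ = I₁ cos²(98° − 28°) = 0.9924 I₀ · cos²(70°) = 0.1161 I₀.
Ratio = 0.1161 / 0.3599 = 0.3226.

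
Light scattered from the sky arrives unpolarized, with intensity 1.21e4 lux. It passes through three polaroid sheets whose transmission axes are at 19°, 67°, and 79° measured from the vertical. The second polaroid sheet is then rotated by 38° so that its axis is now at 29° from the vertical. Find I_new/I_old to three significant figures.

I_new/I_old ≈ 0.935

Before rotation:
Unpolarized light through the first polarizer → I₁ = ½ I₀, now polarized at 19°.
I₂ = I₁ cos²(67° − 19°) = 0.5 I₀ · cos²(48°) = 0.2239 I₀.
I₃ = I₂ cos²(79° − 67°) = 0.2239 I₀ · cos²(12°) = 0.2142 I₀.
After rotation:
Unpolarized light through the first polarizer → I₁ = ½ I₀, now polarized at 19°.
I₂ = I₁ cos²(29° − 19°) = 0.5 I₀ · cos²(10°) = 0.4849 I₀.
I₃ = I₂ cos²(79° − 29°) = 0.4849 I₀ · cos²(50°) = 0.2004 I₀.
Ratio = 0.2004 / 0.2142 = 0.9354.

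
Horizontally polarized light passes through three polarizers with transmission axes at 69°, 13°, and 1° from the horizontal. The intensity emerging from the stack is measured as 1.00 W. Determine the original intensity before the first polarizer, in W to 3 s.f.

I₀ ≈ 26.0 W

I₁ = I₀ cos²(69° − 0°) = I₀ cos²(69°) = 0.1284 I₀.
I₂ = I₁ cos²(13° − 69°) = 0.1284 I₀ · cos²(56°) = 0.04016 I₀.
I₃ = I₂ cos²(1° − 13°) = 0.04016 I₀ · cos²(12°) = 0.03842 I₀.
So 1.00 W = 0.03842 I₀, giving I₀ = 1.00/0.03842 = 26.03 W.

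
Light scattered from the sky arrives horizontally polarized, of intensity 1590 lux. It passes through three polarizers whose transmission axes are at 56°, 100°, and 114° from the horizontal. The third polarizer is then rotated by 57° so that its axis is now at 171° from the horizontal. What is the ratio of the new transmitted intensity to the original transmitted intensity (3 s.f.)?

Before rotation:
I₁ = I₀ cos²(56° − 0°) = I₀ cos²(56°) = 0.3127 I₀.
I₂ = I₁ cos²(100° − 56°) = 0.3127 I₀ · cos²(44°) = 0.1618 I₀.
I₃ = I₂ cos²(114° − 100°) = 0.1618 I₀ · cos²(14°) = 0.1523 I₀.
After rotation:
I₁ = I₀ cos²(56° − 0°) = I₀ cos²(56°) = 0.3127 I₀.
I₂ = I₁ cos²(100° − 56°) = 0.3127 I₀ · cos²(44°) = 0.1618 I₀.
I₃ = I₂ cos²(171° − 100°) = 0.1618 I₀ · cos²(71°) = 0.01715 I₀.
Ratio = 0.01715 / 0.1523 = 0.1126.

I_new/I_old ≈ 0.113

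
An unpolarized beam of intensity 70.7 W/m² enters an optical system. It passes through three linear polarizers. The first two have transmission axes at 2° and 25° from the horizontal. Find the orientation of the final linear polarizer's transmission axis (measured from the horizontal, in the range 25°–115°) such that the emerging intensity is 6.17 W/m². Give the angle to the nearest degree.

θ ≈ 88°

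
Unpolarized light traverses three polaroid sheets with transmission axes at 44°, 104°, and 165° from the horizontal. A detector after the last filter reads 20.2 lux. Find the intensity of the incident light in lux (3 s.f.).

I₀ ≈ 688 lux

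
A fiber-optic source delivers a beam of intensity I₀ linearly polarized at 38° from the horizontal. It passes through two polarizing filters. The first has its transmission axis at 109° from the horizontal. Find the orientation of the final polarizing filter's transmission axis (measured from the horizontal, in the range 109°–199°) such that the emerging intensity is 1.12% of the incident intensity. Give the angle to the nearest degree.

By Malus's law, I₁ = I₀ cos²(109° − 38°) = I₀ cos²(71°) = 0.106 I₀.
Need I₂/I₀ = 0.0112, so cos²(θ − 109°) = 0.0112 / 0.106 = 0.1057.
θ − 109° = arccos(√0.1057) = 71.0°, giving θ ≈ 109 + 71.0 = 180.0°.

θ ≈ 180°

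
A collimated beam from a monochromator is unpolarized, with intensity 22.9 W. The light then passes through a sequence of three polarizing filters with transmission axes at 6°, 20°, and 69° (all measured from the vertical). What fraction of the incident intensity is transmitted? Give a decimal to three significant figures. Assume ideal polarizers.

Unpolarized light through the first polarizer → I₁ = 22.9 W/2 = 11.45 W, polarized at 6°.
I₂ = I₁ · cos²(14°) = 11.45 · 0.9415 = 10.78 W.
I₃ = I₂ · cos²(49°) = 10.78 · 0.4304 = 4.64 W.
Transmitted fraction = 0.2026.

I/I₀ ≈ 0.203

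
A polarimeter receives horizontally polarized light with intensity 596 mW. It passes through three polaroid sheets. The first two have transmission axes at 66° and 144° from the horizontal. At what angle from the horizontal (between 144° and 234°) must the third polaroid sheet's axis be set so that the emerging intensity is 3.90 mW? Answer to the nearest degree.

I₁ = I₀ cos²(66° − 0°) = I₀ cos²(66°) = 0.1654 I₀.
I₂ = I₁ cos²(144° − 66°) = 0.1654 I₀ · cos²(78°) = 0.007151 I₀.
Target fraction: 3.90 / 596 mW = 0.006544 of I₀.
Need I₃/I₀ = 0.006544, so cos²(θ − 144°) = 0.006544 / 0.007151 = 0.915.
θ − 144° = arccos(√0.915) = 16.9°, giving θ ≈ 144 + 16.9 = 160.9°.

θ ≈ 161°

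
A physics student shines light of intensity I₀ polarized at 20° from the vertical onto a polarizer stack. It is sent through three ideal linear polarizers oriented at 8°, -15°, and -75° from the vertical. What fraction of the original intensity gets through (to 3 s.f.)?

≈ 0.203 I₀

I₁ = I₀ cos²(8° − 20°) = I₀ cos²(12°) = 0.9568 I₀.
I₂ = I₁ cos²(-15° − 8°) = 0.9568 I₀ · cos²(23°) = 0.8107 I₀.
I₃ = I₂ cos²(-75° + 15°) = 0.8107 I₀ · cos²(60°) = 0.2027 I₀.
Transmitted fraction = 0.2027.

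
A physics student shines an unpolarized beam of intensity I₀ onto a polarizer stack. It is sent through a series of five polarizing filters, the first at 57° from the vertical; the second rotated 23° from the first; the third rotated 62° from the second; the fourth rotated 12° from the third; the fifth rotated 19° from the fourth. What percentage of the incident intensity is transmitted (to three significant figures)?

Unpolarized light through the first polarizer → I₁ = ½ I₀, now polarized at 57°.
I₂ = I₁ cos²(23°) = 0.5 · 0.8473 I₀ = 0.4237 I₀.
I₃ = I₂ cos²(62°) = 0.4237 · 0.2204 I₀ = 0.09338 I₀.
I₄ = I₃ cos²(12°) = 0.09338 · 0.9568 I₀ = 0.08934 I₀.
I₅ = I₄ cos²(19°) = 0.08934 · 0.894 I₀ = 0.07987 I₀.
That is 7.987% of the incident intensity.

≈ 7.99%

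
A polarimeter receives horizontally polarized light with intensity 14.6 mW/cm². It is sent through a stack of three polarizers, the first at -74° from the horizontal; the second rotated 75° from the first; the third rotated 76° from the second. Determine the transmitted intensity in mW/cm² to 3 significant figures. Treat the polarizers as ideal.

I₁ = 14.6 mW/cm² · cos²(74°) = 1.109 mW/cm².
I₂ = I₁ · cos²(75°) = 1.109 · 0.06699 = 0.07431 mW/cm².
I₃ = I₂ · cos²(76°) = 0.07431 · 0.05853 = 0.004349 mW/cm².

I ≈ 0.00435 mW/cm²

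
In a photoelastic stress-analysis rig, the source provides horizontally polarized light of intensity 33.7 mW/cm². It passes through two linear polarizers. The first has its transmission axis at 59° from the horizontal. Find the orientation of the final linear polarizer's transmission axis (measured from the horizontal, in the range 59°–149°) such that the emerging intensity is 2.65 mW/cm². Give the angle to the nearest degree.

θ ≈ 116°

I₁ = I₀ cos²(59° − 0°) = I₀ cos²(59°) = 0.2653 I₀.
Target fraction: 2.65 / 33.7 mW/cm² = 0.07864 of I₀.
Need I₂/I₀ = 0.07864, so cos²(θ − 59°) = 0.07864 / 0.2653 = 0.2964.
θ − 59° = arccos(√0.2964) = 57.0°, giving θ ≈ 59 + 57.0 = 116.0°.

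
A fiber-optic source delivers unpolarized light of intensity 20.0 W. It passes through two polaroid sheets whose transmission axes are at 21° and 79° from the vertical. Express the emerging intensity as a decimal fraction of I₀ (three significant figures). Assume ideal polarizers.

Unpolarized light through the first polarizer → I₁ = 20.0 W/2 = 10 W, polarized at 21°.
I₂ = I₁ · cos²(58°) = 10 · 0.2808 = 2.808 W.
Transmitted fraction = 0.1404.

I/I₀ ≈ 0.140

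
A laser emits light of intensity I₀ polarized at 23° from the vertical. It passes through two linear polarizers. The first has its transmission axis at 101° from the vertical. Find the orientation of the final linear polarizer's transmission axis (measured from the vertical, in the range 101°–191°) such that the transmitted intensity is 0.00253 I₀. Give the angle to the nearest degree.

θ ≈ 177°

I₁ = I₀ cos²(101° − 23°) = I₀ cos²(78°) = 0.04323 I₀.
Need I₂/I₀ = 0.00253, so cos²(θ − 101°) = 0.00253 / 0.04323 = 0.05853.
θ − 101° = arccos(√0.05853) = 76.0°, giving θ ≈ 101 + 76.0 = 177.0°.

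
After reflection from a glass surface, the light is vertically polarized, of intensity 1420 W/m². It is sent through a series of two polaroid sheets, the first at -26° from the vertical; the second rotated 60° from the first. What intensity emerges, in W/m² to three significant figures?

I₁ = 1420 W/m² · cos²(26°) = 1147 W/m².
I₂ = I₁ · cos²(60°) = 1147 · 0.25 = 286.8 W/m².

I ≈ 287 W/m²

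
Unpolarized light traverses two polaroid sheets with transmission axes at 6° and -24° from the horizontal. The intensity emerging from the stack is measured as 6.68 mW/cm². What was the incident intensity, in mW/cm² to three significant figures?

I₀ ≈ 17.8 mW/cm²

Unpolarized light through the first polarizer → I₁ = ½ I₀, now polarized at 6°.
I₂ = I₁ cos²(-24° − 6°) = 0.5 I₀ · cos²(30°) = 0.375 I₀.
So 6.68 mW/cm² = 0.375 I₀, giving I₀ = 6.68/0.375 = 17.81 mW/cm².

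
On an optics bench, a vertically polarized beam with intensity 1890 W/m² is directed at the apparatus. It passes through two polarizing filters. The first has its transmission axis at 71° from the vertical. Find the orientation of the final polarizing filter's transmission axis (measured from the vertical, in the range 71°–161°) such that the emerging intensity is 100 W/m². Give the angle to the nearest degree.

θ ≈ 116°

I₁ = I₀ cos²(71° − 0°) = I₀ cos²(71°) = 0.106 I₀.
Target fraction: 100 / 1890 W/m² = 0.05291 of I₀.
Need I₂/I₀ = 0.05291, so cos²(θ − 71°) = 0.05291 / 0.106 = 0.4992.
θ − 71° = arccos(√0.4992) = 45.0°, giving θ ≈ 71 + 45.0 = 116.0°.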